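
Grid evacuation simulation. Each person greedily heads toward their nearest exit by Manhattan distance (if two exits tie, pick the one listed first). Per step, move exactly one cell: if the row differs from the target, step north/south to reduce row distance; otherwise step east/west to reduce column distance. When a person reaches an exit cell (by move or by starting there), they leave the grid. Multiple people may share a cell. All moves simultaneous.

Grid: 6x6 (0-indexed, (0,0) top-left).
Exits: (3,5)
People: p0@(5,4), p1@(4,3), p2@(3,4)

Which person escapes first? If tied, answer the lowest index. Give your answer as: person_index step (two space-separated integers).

Answer: 2 1

Derivation:
Step 1: p0:(5,4)->(4,4) | p1:(4,3)->(3,3) | p2:(3,4)->(3,5)->EXIT
Step 2: p0:(4,4)->(3,4) | p1:(3,3)->(3,4) | p2:escaped
Step 3: p0:(3,4)->(3,5)->EXIT | p1:(3,4)->(3,5)->EXIT | p2:escaped
Exit steps: [3, 3, 1]
First to escape: p2 at step 1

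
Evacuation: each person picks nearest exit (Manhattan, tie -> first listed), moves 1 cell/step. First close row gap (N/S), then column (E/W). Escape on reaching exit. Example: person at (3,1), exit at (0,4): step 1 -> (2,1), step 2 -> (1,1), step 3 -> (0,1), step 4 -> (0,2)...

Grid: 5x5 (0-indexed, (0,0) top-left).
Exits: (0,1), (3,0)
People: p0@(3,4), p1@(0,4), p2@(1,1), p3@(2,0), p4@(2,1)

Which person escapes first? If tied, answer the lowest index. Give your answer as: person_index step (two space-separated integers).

Step 1: p0:(3,4)->(3,3) | p1:(0,4)->(0,3) | p2:(1,1)->(0,1)->EXIT | p3:(2,0)->(3,0)->EXIT | p4:(2,1)->(1,1)
Step 2: p0:(3,3)->(3,2) | p1:(0,3)->(0,2) | p2:escaped | p3:escaped | p4:(1,1)->(0,1)->EXIT
Step 3: p0:(3,2)->(3,1) | p1:(0,2)->(0,1)->EXIT | p2:escaped | p3:escaped | p4:escaped
Step 4: p0:(3,1)->(3,0)->EXIT | p1:escaped | p2:escaped | p3:escaped | p4:escaped
Exit steps: [4, 3, 1, 1, 2]
First to escape: p2 at step 1

Answer: 2 1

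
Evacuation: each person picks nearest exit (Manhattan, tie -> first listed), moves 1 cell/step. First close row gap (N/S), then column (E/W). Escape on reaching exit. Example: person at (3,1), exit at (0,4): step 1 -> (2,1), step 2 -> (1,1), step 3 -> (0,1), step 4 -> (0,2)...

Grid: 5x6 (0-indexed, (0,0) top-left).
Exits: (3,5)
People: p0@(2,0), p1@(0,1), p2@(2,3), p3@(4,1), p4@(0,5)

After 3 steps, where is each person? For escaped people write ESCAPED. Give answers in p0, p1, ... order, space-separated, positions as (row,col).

Step 1: p0:(2,0)->(3,0) | p1:(0,1)->(1,1) | p2:(2,3)->(3,3) | p3:(4,1)->(3,1) | p4:(0,5)->(1,5)
Step 2: p0:(3,0)->(3,1) | p1:(1,1)->(2,1) | p2:(3,3)->(3,4) | p3:(3,1)->(3,2) | p4:(1,5)->(2,5)
Step 3: p0:(3,1)->(3,2) | p1:(2,1)->(3,1) | p2:(3,4)->(3,5)->EXIT | p3:(3,2)->(3,3) | p4:(2,5)->(3,5)->EXIT

(3,2) (3,1) ESCAPED (3,3) ESCAPED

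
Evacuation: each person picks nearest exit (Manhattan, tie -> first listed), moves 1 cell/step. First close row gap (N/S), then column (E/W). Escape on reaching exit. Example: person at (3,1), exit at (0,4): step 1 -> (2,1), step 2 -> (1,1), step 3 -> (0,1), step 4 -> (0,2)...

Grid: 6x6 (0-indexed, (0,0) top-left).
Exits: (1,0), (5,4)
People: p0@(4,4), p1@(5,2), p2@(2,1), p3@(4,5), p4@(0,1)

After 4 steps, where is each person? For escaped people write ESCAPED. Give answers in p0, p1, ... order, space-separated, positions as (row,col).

Step 1: p0:(4,4)->(5,4)->EXIT | p1:(5,2)->(5,3) | p2:(2,1)->(1,1) | p3:(4,5)->(5,5) | p4:(0,1)->(1,1)
Step 2: p0:escaped | p1:(5,3)->(5,4)->EXIT | p2:(1,1)->(1,0)->EXIT | p3:(5,5)->(5,4)->EXIT | p4:(1,1)->(1,0)->EXIT

ESCAPED ESCAPED ESCAPED ESCAPED ESCAPED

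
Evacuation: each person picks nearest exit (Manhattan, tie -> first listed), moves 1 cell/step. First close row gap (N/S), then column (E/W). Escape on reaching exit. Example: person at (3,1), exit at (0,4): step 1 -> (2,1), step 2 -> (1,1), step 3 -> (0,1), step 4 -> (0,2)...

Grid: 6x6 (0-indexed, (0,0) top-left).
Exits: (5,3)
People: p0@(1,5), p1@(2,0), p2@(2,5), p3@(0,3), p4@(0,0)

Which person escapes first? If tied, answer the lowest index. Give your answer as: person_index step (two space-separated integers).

Answer: 2 5

Derivation:
Step 1: p0:(1,5)->(2,5) | p1:(2,0)->(3,0) | p2:(2,5)->(3,5) | p3:(0,3)->(1,3) | p4:(0,0)->(1,0)
Step 2: p0:(2,5)->(3,5) | p1:(3,0)->(4,0) | p2:(3,5)->(4,5) | p3:(1,3)->(2,3) | p4:(1,0)->(2,0)
Step 3: p0:(3,5)->(4,5) | p1:(4,0)->(5,0) | p2:(4,5)->(5,5) | p3:(2,3)->(3,3) | p4:(2,0)->(3,0)
Step 4: p0:(4,5)->(5,5) | p1:(5,0)->(5,1) | p2:(5,5)->(5,4) | p3:(3,3)->(4,3) | p4:(3,0)->(4,0)
Step 5: p0:(5,5)->(5,4) | p1:(5,1)->(5,2) | p2:(5,4)->(5,3)->EXIT | p3:(4,3)->(5,3)->EXIT | p4:(4,0)->(5,0)
Step 6: p0:(5,4)->(5,3)->EXIT | p1:(5,2)->(5,3)->EXIT | p2:escaped | p3:escaped | p4:(5,0)->(5,1)
Step 7: p0:escaped | p1:escaped | p2:escaped | p3:escaped | p4:(5,1)->(5,2)
Step 8: p0:escaped | p1:escaped | p2:escaped | p3:escaped | p4:(5,2)->(5,3)->EXIT
Exit steps: [6, 6, 5, 5, 8]
First to escape: p2 at step 5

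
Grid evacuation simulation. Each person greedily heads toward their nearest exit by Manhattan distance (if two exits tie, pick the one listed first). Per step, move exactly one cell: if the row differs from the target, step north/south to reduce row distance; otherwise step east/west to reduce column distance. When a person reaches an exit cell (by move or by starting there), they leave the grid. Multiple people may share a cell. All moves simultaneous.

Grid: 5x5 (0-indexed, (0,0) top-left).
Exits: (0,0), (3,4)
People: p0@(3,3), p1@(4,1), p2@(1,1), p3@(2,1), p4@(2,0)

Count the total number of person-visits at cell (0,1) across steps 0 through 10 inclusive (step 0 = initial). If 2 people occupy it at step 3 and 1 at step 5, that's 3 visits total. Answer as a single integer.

Answer: 2

Derivation:
Step 0: p0@(3,3) p1@(4,1) p2@(1,1) p3@(2,1) p4@(2,0) -> at (0,1): 0 [-], cum=0
Step 1: p0@ESC p1@(3,1) p2@(0,1) p3@(1,1) p4@(1,0) -> at (0,1): 1 [p2], cum=1
Step 2: p0@ESC p1@(3,2) p2@ESC p3@(0,1) p4@ESC -> at (0,1): 1 [p3], cum=2
Step 3: p0@ESC p1@(3,3) p2@ESC p3@ESC p4@ESC -> at (0,1): 0 [-], cum=2
Step 4: p0@ESC p1@ESC p2@ESC p3@ESC p4@ESC -> at (0,1): 0 [-], cum=2
Total visits = 2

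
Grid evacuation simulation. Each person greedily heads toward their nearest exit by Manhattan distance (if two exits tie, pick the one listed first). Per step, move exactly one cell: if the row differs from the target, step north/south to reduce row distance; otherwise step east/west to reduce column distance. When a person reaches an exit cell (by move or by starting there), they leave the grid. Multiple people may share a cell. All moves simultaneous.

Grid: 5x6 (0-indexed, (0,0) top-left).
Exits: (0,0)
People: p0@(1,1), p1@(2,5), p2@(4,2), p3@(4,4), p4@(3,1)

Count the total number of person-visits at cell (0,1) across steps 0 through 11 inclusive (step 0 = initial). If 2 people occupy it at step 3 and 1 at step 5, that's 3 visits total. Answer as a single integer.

Step 0: p0@(1,1) p1@(2,5) p2@(4,2) p3@(4,4) p4@(3,1) -> at (0,1): 0 [-], cum=0
Step 1: p0@(0,1) p1@(1,5) p2@(3,2) p3@(3,4) p4@(2,1) -> at (0,1): 1 [p0], cum=1
Step 2: p0@ESC p1@(0,5) p2@(2,2) p3@(2,4) p4@(1,1) -> at (0,1): 0 [-], cum=1
Step 3: p0@ESC p1@(0,4) p2@(1,2) p3@(1,4) p4@(0,1) -> at (0,1): 1 [p4], cum=2
Step 4: p0@ESC p1@(0,3) p2@(0,2) p3@(0,4) p4@ESC -> at (0,1): 0 [-], cum=2
Step 5: p0@ESC p1@(0,2) p2@(0,1) p3@(0,3) p4@ESC -> at (0,1): 1 [p2], cum=3
Step 6: p0@ESC p1@(0,1) p2@ESC p3@(0,2) p4@ESC -> at (0,1): 1 [p1], cum=4
Step 7: p0@ESC p1@ESC p2@ESC p3@(0,1) p4@ESC -> at (0,1): 1 [p3], cum=5
Step 8: p0@ESC p1@ESC p2@ESC p3@ESC p4@ESC -> at (0,1): 0 [-], cum=5
Total visits = 5

Answer: 5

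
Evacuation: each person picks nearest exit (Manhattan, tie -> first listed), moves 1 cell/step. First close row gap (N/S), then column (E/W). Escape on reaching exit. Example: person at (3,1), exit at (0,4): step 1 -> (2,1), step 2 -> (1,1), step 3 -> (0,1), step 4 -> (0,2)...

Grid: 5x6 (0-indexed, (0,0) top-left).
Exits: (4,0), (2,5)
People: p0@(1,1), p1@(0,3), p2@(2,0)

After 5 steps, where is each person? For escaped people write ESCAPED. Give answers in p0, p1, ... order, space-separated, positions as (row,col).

Step 1: p0:(1,1)->(2,1) | p1:(0,3)->(1,3) | p2:(2,0)->(3,0)
Step 2: p0:(2,1)->(3,1) | p1:(1,3)->(2,3) | p2:(3,0)->(4,0)->EXIT
Step 3: p0:(3,1)->(4,1) | p1:(2,3)->(2,4) | p2:escaped
Step 4: p0:(4,1)->(4,0)->EXIT | p1:(2,4)->(2,5)->EXIT | p2:escaped

ESCAPED ESCAPED ESCAPED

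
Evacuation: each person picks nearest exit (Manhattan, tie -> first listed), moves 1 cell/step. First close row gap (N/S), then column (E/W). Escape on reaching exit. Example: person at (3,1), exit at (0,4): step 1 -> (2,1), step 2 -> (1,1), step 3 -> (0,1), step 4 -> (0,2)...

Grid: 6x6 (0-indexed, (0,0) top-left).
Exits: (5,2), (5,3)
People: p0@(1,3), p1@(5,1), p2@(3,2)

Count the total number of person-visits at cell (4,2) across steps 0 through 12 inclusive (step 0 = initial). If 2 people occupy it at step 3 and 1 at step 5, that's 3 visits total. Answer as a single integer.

Step 0: p0@(1,3) p1@(5,1) p2@(3,2) -> at (4,2): 0 [-], cum=0
Step 1: p0@(2,3) p1@ESC p2@(4,2) -> at (4,2): 1 [p2], cum=1
Step 2: p0@(3,3) p1@ESC p2@ESC -> at (4,2): 0 [-], cum=1
Step 3: p0@(4,3) p1@ESC p2@ESC -> at (4,2): 0 [-], cum=1
Step 4: p0@ESC p1@ESC p2@ESC -> at (4,2): 0 [-], cum=1
Total visits = 1

Answer: 1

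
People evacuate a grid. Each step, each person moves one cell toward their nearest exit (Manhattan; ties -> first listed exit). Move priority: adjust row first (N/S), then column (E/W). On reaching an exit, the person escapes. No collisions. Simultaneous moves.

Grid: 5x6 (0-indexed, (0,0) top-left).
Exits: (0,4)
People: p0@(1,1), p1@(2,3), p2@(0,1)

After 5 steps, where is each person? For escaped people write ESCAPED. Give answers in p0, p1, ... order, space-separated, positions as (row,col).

Step 1: p0:(1,1)->(0,1) | p1:(2,3)->(1,3) | p2:(0,1)->(0,2)
Step 2: p0:(0,1)->(0,2) | p1:(1,3)->(0,3) | p2:(0,2)->(0,3)
Step 3: p0:(0,2)->(0,3) | p1:(0,3)->(0,4)->EXIT | p2:(0,3)->(0,4)->EXIT
Step 4: p0:(0,3)->(0,4)->EXIT | p1:escaped | p2:escaped

ESCAPED ESCAPED ESCAPED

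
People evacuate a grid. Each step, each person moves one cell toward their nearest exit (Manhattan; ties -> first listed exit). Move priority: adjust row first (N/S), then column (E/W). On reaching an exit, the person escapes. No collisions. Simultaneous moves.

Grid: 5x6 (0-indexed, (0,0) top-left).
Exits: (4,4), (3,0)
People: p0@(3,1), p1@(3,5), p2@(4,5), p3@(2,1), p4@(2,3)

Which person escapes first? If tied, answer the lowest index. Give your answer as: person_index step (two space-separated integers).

Answer: 0 1

Derivation:
Step 1: p0:(3,1)->(3,0)->EXIT | p1:(3,5)->(4,5) | p2:(4,5)->(4,4)->EXIT | p3:(2,1)->(3,1) | p4:(2,3)->(3,3)
Step 2: p0:escaped | p1:(4,5)->(4,4)->EXIT | p2:escaped | p3:(3,1)->(3,0)->EXIT | p4:(3,3)->(4,3)
Step 3: p0:escaped | p1:escaped | p2:escaped | p3:escaped | p4:(4,3)->(4,4)->EXIT
Exit steps: [1, 2, 1, 2, 3]
First to escape: p0 at step 1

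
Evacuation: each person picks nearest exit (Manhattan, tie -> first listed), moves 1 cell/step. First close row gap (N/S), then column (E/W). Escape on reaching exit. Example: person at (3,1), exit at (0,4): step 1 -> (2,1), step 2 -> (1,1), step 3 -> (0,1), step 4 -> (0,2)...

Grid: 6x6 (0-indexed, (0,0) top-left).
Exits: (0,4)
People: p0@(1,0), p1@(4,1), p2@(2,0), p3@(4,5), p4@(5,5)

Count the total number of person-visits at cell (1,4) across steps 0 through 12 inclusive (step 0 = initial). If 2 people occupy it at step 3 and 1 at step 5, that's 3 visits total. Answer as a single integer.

Answer: 0

Derivation:
Step 0: p0@(1,0) p1@(4,1) p2@(2,0) p3@(4,5) p4@(5,5) -> at (1,4): 0 [-], cum=0
Step 1: p0@(0,0) p1@(3,1) p2@(1,0) p3@(3,5) p4@(4,5) -> at (1,4): 0 [-], cum=0
Step 2: p0@(0,1) p1@(2,1) p2@(0,0) p3@(2,5) p4@(3,5) -> at (1,4): 0 [-], cum=0
Step 3: p0@(0,2) p1@(1,1) p2@(0,1) p3@(1,5) p4@(2,5) -> at (1,4): 0 [-], cum=0
Step 4: p0@(0,3) p1@(0,1) p2@(0,2) p3@(0,5) p4@(1,5) -> at (1,4): 0 [-], cum=0
Step 5: p0@ESC p1@(0,2) p2@(0,3) p3@ESC p4@(0,5) -> at (1,4): 0 [-], cum=0
Step 6: p0@ESC p1@(0,3) p2@ESC p3@ESC p4@ESC -> at (1,4): 0 [-], cum=0
Step 7: p0@ESC p1@ESC p2@ESC p3@ESC p4@ESC -> at (1,4): 0 [-], cum=0
Total visits = 0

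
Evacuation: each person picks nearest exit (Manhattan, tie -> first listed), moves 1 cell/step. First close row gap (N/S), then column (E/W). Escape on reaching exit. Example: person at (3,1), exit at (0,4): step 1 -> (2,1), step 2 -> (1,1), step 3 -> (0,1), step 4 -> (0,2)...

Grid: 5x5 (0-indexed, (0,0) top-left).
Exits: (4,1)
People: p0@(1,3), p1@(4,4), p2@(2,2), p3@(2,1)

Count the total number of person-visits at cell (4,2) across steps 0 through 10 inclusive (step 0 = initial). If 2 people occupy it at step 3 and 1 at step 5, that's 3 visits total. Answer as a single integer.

Answer: 3

Derivation:
Step 0: p0@(1,3) p1@(4,4) p2@(2,2) p3@(2,1) -> at (4,2): 0 [-], cum=0
Step 1: p0@(2,3) p1@(4,3) p2@(3,2) p3@(3,1) -> at (4,2): 0 [-], cum=0
Step 2: p0@(3,3) p1@(4,2) p2@(4,2) p3@ESC -> at (4,2): 2 [p1,p2], cum=2
Step 3: p0@(4,3) p1@ESC p2@ESC p3@ESC -> at (4,2): 0 [-], cum=2
Step 4: p0@(4,2) p1@ESC p2@ESC p3@ESC -> at (4,2): 1 [p0], cum=3
Step 5: p0@ESC p1@ESC p2@ESC p3@ESC -> at (4,2): 0 [-], cum=3
Total visits = 3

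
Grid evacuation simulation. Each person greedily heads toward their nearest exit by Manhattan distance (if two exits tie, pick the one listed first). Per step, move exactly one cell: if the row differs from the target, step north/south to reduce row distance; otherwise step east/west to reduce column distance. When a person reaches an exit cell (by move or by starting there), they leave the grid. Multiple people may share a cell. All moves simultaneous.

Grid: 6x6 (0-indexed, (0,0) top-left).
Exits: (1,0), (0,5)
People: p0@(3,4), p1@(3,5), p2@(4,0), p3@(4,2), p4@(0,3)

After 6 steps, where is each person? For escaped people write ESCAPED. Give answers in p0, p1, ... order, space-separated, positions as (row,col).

Step 1: p0:(3,4)->(2,4) | p1:(3,5)->(2,5) | p2:(4,0)->(3,0) | p3:(4,2)->(3,2) | p4:(0,3)->(0,4)
Step 2: p0:(2,4)->(1,4) | p1:(2,5)->(1,5) | p2:(3,0)->(2,0) | p3:(3,2)->(2,2) | p4:(0,4)->(0,5)->EXIT
Step 3: p0:(1,4)->(0,4) | p1:(1,5)->(0,5)->EXIT | p2:(2,0)->(1,0)->EXIT | p3:(2,2)->(1,2) | p4:escaped
Step 4: p0:(0,4)->(0,5)->EXIT | p1:escaped | p2:escaped | p3:(1,2)->(1,1) | p4:escaped
Step 5: p0:escaped | p1:escaped | p2:escaped | p3:(1,1)->(1,0)->EXIT | p4:escaped

ESCAPED ESCAPED ESCAPED ESCAPED ESCAPED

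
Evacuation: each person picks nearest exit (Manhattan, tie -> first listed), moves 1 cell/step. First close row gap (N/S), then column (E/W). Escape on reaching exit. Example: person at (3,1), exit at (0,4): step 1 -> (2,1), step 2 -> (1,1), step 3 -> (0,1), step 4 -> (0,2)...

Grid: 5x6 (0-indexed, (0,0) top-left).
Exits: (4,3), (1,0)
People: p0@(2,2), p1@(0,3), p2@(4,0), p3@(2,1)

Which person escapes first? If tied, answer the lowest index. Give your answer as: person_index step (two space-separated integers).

Answer: 3 2

Derivation:
Step 1: p0:(2,2)->(3,2) | p1:(0,3)->(1,3) | p2:(4,0)->(4,1) | p3:(2,1)->(1,1)
Step 2: p0:(3,2)->(4,2) | p1:(1,3)->(2,3) | p2:(4,1)->(4,2) | p3:(1,1)->(1,0)->EXIT
Step 3: p0:(4,2)->(4,3)->EXIT | p1:(2,3)->(3,3) | p2:(4,2)->(4,3)->EXIT | p3:escaped
Step 4: p0:escaped | p1:(3,3)->(4,3)->EXIT | p2:escaped | p3:escaped
Exit steps: [3, 4, 3, 2]
First to escape: p3 at step 2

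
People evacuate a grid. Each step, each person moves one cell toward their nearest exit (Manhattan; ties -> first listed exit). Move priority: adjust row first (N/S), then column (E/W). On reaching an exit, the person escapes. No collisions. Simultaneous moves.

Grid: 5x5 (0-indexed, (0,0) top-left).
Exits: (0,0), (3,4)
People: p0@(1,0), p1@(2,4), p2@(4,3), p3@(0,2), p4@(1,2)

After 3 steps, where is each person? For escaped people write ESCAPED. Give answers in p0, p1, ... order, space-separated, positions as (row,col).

Step 1: p0:(1,0)->(0,0)->EXIT | p1:(2,4)->(3,4)->EXIT | p2:(4,3)->(3,3) | p3:(0,2)->(0,1) | p4:(1,2)->(0,2)
Step 2: p0:escaped | p1:escaped | p2:(3,3)->(3,4)->EXIT | p3:(0,1)->(0,0)->EXIT | p4:(0,2)->(0,1)
Step 3: p0:escaped | p1:escaped | p2:escaped | p3:escaped | p4:(0,1)->(0,0)->EXIT

ESCAPED ESCAPED ESCAPED ESCAPED ESCAPED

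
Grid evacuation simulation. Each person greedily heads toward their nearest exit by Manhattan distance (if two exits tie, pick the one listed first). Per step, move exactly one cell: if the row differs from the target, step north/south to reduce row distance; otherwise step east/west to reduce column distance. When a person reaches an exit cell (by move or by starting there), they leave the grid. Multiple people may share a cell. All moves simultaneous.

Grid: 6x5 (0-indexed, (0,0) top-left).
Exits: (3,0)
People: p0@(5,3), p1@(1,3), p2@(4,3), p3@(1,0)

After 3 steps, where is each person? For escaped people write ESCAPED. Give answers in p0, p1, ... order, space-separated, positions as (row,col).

Step 1: p0:(5,3)->(4,3) | p1:(1,3)->(2,3) | p2:(4,3)->(3,3) | p3:(1,0)->(2,0)
Step 2: p0:(4,3)->(3,3) | p1:(2,3)->(3,3) | p2:(3,3)->(3,2) | p3:(2,0)->(3,0)->EXIT
Step 3: p0:(3,3)->(3,2) | p1:(3,3)->(3,2) | p2:(3,2)->(3,1) | p3:escaped

(3,2) (3,2) (3,1) ESCAPED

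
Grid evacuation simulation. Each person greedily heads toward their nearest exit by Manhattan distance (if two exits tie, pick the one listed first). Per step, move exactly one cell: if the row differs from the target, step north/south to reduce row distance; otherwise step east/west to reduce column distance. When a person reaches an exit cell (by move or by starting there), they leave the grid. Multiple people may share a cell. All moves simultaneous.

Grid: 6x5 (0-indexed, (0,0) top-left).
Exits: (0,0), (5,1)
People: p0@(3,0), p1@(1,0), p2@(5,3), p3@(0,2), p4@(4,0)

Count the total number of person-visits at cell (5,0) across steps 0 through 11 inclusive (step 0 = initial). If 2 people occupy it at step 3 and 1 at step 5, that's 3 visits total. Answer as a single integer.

Answer: 1

Derivation:
Step 0: p0@(3,0) p1@(1,0) p2@(5,3) p3@(0,2) p4@(4,0) -> at (5,0): 0 [-], cum=0
Step 1: p0@(2,0) p1@ESC p2@(5,2) p3@(0,1) p4@(5,0) -> at (5,0): 1 [p4], cum=1
Step 2: p0@(1,0) p1@ESC p2@ESC p3@ESC p4@ESC -> at (5,0): 0 [-], cum=1
Step 3: p0@ESC p1@ESC p2@ESC p3@ESC p4@ESC -> at (5,0): 0 [-], cum=1
Total visits = 1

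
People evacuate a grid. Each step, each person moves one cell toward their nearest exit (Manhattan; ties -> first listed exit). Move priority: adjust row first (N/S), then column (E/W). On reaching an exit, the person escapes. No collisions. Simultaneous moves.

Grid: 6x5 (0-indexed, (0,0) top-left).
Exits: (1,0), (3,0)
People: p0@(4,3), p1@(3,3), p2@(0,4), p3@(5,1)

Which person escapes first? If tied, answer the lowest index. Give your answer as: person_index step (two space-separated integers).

Answer: 1 3

Derivation:
Step 1: p0:(4,3)->(3,3) | p1:(3,3)->(3,2) | p2:(0,4)->(1,4) | p3:(5,1)->(4,1)
Step 2: p0:(3,3)->(3,2) | p1:(3,2)->(3,1) | p2:(1,4)->(1,3) | p3:(4,1)->(3,1)
Step 3: p0:(3,2)->(3,1) | p1:(3,1)->(3,0)->EXIT | p2:(1,3)->(1,2) | p3:(3,1)->(3,0)->EXIT
Step 4: p0:(3,1)->(3,0)->EXIT | p1:escaped | p2:(1,2)->(1,1) | p3:escaped
Step 5: p0:escaped | p1:escaped | p2:(1,1)->(1,0)->EXIT | p3:escaped
Exit steps: [4, 3, 5, 3]
First to escape: p1 at step 3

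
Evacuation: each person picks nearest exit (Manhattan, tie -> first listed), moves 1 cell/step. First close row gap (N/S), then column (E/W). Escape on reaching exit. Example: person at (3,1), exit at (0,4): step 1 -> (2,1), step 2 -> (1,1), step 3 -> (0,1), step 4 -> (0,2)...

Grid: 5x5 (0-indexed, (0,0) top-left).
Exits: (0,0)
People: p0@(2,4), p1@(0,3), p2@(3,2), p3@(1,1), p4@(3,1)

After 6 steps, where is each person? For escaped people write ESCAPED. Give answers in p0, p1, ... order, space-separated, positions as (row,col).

Step 1: p0:(2,4)->(1,4) | p1:(0,3)->(0,2) | p2:(3,2)->(2,2) | p3:(1,1)->(0,1) | p4:(3,1)->(2,1)
Step 2: p0:(1,4)->(0,4) | p1:(0,2)->(0,1) | p2:(2,2)->(1,2) | p3:(0,1)->(0,0)->EXIT | p4:(2,1)->(1,1)
Step 3: p0:(0,4)->(0,3) | p1:(0,1)->(0,0)->EXIT | p2:(1,2)->(0,2) | p3:escaped | p4:(1,1)->(0,1)
Step 4: p0:(0,3)->(0,2) | p1:escaped | p2:(0,2)->(0,1) | p3:escaped | p4:(0,1)->(0,0)->EXIT
Step 5: p0:(0,2)->(0,1) | p1:escaped | p2:(0,1)->(0,0)->EXIT | p3:escaped | p4:escaped
Step 6: p0:(0,1)->(0,0)->EXIT | p1:escaped | p2:escaped | p3:escaped | p4:escaped

ESCAPED ESCAPED ESCAPED ESCAPED ESCAPED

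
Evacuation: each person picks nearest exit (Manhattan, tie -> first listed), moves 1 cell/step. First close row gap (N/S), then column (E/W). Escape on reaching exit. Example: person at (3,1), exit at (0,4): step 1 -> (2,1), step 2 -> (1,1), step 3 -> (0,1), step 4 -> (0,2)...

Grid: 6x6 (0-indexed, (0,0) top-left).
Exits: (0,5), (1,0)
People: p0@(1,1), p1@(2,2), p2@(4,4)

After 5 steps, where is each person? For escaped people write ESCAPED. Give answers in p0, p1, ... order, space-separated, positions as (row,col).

Step 1: p0:(1,1)->(1,0)->EXIT | p1:(2,2)->(1,2) | p2:(4,4)->(3,4)
Step 2: p0:escaped | p1:(1,2)->(1,1) | p2:(3,4)->(2,4)
Step 3: p0:escaped | p1:(1,1)->(1,0)->EXIT | p2:(2,4)->(1,4)
Step 4: p0:escaped | p1:escaped | p2:(1,4)->(0,4)
Step 5: p0:escaped | p1:escaped | p2:(0,4)->(0,5)->EXIT

ESCAPED ESCAPED ESCAPED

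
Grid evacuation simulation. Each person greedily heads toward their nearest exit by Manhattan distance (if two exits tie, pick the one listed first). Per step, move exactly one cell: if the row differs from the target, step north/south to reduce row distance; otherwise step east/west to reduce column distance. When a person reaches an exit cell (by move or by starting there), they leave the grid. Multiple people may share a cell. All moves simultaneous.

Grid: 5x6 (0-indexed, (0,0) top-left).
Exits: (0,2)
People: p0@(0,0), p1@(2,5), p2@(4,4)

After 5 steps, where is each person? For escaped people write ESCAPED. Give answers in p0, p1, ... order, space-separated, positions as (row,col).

Step 1: p0:(0,0)->(0,1) | p1:(2,5)->(1,5) | p2:(4,4)->(3,4)
Step 2: p0:(0,1)->(0,2)->EXIT | p1:(1,5)->(0,5) | p2:(3,4)->(2,4)
Step 3: p0:escaped | p1:(0,5)->(0,4) | p2:(2,4)->(1,4)
Step 4: p0:escaped | p1:(0,4)->(0,3) | p2:(1,4)->(0,4)
Step 5: p0:escaped | p1:(0,3)->(0,2)->EXIT | p2:(0,4)->(0,3)

ESCAPED ESCAPED (0,3)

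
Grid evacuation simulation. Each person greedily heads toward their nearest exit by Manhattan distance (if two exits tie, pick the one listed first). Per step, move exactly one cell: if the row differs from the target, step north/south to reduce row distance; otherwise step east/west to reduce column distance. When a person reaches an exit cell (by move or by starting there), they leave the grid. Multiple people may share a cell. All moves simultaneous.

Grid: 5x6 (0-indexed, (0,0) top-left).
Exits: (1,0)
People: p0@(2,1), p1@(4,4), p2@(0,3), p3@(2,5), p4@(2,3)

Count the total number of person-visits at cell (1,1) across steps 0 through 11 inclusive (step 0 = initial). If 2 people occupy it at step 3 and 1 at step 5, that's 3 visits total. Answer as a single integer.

Step 0: p0@(2,1) p1@(4,4) p2@(0,3) p3@(2,5) p4@(2,3) -> at (1,1): 0 [-], cum=0
Step 1: p0@(1,1) p1@(3,4) p2@(1,3) p3@(1,5) p4@(1,3) -> at (1,1): 1 [p0], cum=1
Step 2: p0@ESC p1@(2,4) p2@(1,2) p3@(1,4) p4@(1,2) -> at (1,1): 0 [-], cum=1
Step 3: p0@ESC p1@(1,4) p2@(1,1) p3@(1,3) p4@(1,1) -> at (1,1): 2 [p2,p4], cum=3
Step 4: p0@ESC p1@(1,3) p2@ESC p3@(1,2) p4@ESC -> at (1,1): 0 [-], cum=3
Step 5: p0@ESC p1@(1,2) p2@ESC p3@(1,1) p4@ESC -> at (1,1): 1 [p3], cum=4
Step 6: p0@ESC p1@(1,1) p2@ESC p3@ESC p4@ESC -> at (1,1): 1 [p1], cum=5
Step 7: p0@ESC p1@ESC p2@ESC p3@ESC p4@ESC -> at (1,1): 0 [-], cum=5
Total visits = 5

Answer: 5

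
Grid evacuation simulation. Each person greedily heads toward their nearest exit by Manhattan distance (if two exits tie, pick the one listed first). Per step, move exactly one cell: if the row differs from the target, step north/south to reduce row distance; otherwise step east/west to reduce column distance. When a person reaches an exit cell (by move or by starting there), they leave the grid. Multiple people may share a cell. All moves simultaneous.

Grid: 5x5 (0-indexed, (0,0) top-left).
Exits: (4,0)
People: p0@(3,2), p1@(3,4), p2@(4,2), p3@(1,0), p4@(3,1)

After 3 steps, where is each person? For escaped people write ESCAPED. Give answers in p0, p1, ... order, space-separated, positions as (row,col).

Step 1: p0:(3,2)->(4,2) | p1:(3,4)->(4,4) | p2:(4,2)->(4,1) | p3:(1,0)->(2,0) | p4:(3,1)->(4,1)
Step 2: p0:(4,2)->(4,1) | p1:(4,4)->(4,3) | p2:(4,1)->(4,0)->EXIT | p3:(2,0)->(3,0) | p4:(4,1)->(4,0)->EXIT
Step 3: p0:(4,1)->(4,0)->EXIT | p1:(4,3)->(4,2) | p2:escaped | p3:(3,0)->(4,0)->EXIT | p4:escaped

ESCAPED (4,2) ESCAPED ESCAPED ESCAPED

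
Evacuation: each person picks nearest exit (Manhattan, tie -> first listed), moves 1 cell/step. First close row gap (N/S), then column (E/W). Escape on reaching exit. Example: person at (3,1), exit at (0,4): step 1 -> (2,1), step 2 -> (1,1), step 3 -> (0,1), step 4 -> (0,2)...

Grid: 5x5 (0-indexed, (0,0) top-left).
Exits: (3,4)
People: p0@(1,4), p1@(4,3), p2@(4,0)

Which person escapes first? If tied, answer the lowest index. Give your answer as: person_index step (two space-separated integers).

Step 1: p0:(1,4)->(2,4) | p1:(4,3)->(3,3) | p2:(4,0)->(3,0)
Step 2: p0:(2,4)->(3,4)->EXIT | p1:(3,3)->(3,4)->EXIT | p2:(3,0)->(3,1)
Step 3: p0:escaped | p1:escaped | p2:(3,1)->(3,2)
Step 4: p0:escaped | p1:escaped | p2:(3,2)->(3,3)
Step 5: p0:escaped | p1:escaped | p2:(3,3)->(3,4)->EXIT
Exit steps: [2, 2, 5]
First to escape: p0 at step 2

Answer: 0 2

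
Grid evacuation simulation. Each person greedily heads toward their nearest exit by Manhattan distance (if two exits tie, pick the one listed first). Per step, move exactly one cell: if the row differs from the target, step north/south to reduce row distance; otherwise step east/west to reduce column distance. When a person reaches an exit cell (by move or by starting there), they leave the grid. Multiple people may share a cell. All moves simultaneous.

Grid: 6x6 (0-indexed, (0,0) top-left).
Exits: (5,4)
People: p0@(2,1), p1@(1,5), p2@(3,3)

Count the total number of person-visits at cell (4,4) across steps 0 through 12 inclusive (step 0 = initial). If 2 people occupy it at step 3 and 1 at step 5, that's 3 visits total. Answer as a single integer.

Answer: 0

Derivation:
Step 0: p0@(2,1) p1@(1,5) p2@(3,3) -> at (4,4): 0 [-], cum=0
Step 1: p0@(3,1) p1@(2,5) p2@(4,3) -> at (4,4): 0 [-], cum=0
Step 2: p0@(4,1) p1@(3,5) p2@(5,3) -> at (4,4): 0 [-], cum=0
Step 3: p0@(5,1) p1@(4,5) p2@ESC -> at (4,4): 0 [-], cum=0
Step 4: p0@(5,2) p1@(5,5) p2@ESC -> at (4,4): 0 [-], cum=0
Step 5: p0@(5,3) p1@ESC p2@ESC -> at (4,4): 0 [-], cum=0
Step 6: p0@ESC p1@ESC p2@ESC -> at (4,4): 0 [-], cum=0
Total visits = 0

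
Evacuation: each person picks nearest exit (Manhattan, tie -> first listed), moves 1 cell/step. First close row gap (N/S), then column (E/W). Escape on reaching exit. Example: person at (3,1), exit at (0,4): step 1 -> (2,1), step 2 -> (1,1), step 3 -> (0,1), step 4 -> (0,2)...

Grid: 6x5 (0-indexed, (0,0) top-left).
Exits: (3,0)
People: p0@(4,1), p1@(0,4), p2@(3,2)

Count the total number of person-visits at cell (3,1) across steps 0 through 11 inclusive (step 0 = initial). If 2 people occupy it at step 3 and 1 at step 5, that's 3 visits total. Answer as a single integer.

Answer: 3

Derivation:
Step 0: p0@(4,1) p1@(0,4) p2@(3,2) -> at (3,1): 0 [-], cum=0
Step 1: p0@(3,1) p1@(1,4) p2@(3,1) -> at (3,1): 2 [p0,p2], cum=2
Step 2: p0@ESC p1@(2,4) p2@ESC -> at (3,1): 0 [-], cum=2
Step 3: p0@ESC p1@(3,4) p2@ESC -> at (3,1): 0 [-], cum=2
Step 4: p0@ESC p1@(3,3) p2@ESC -> at (3,1): 0 [-], cum=2
Step 5: p0@ESC p1@(3,2) p2@ESC -> at (3,1): 0 [-], cum=2
Step 6: p0@ESC p1@(3,1) p2@ESC -> at (3,1): 1 [p1], cum=3
Step 7: p0@ESC p1@ESC p2@ESC -> at (3,1): 0 [-], cum=3
Total visits = 3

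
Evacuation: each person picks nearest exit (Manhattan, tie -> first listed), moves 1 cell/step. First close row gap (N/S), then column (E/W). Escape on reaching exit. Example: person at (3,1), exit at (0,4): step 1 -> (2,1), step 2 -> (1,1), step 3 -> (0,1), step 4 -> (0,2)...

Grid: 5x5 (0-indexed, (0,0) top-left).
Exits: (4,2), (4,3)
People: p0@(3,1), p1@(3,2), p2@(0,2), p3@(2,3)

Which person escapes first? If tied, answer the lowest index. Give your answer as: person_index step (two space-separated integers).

Step 1: p0:(3,1)->(4,1) | p1:(3,2)->(4,2)->EXIT | p2:(0,2)->(1,2) | p3:(2,3)->(3,3)
Step 2: p0:(4,1)->(4,2)->EXIT | p1:escaped | p2:(1,2)->(2,2) | p3:(3,3)->(4,3)->EXIT
Step 3: p0:escaped | p1:escaped | p2:(2,2)->(3,2) | p3:escaped
Step 4: p0:escaped | p1:escaped | p2:(3,2)->(4,2)->EXIT | p3:escaped
Exit steps: [2, 1, 4, 2]
First to escape: p1 at step 1

Answer: 1 1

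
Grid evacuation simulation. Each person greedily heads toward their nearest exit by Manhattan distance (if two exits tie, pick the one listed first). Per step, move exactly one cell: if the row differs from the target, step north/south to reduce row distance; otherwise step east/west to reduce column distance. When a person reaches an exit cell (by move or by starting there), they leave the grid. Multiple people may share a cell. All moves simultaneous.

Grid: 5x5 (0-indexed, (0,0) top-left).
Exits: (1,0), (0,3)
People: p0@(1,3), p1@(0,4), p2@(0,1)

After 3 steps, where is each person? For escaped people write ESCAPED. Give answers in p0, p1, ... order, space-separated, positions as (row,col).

Step 1: p0:(1,3)->(0,3)->EXIT | p1:(0,4)->(0,3)->EXIT | p2:(0,1)->(1,1)
Step 2: p0:escaped | p1:escaped | p2:(1,1)->(1,0)->EXIT

ESCAPED ESCAPED ESCAPED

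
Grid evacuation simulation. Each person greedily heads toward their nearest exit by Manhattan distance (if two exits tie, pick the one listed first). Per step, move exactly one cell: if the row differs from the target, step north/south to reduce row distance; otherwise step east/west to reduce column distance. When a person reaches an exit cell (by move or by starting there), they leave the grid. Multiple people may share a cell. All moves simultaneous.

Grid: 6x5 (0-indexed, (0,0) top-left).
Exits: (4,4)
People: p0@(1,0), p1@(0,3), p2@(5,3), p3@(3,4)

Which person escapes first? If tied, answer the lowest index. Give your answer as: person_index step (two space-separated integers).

Step 1: p0:(1,0)->(2,0) | p1:(0,3)->(1,3) | p2:(5,3)->(4,3) | p3:(3,4)->(4,4)->EXIT
Step 2: p0:(2,0)->(3,0) | p1:(1,3)->(2,3) | p2:(4,3)->(4,4)->EXIT | p3:escaped
Step 3: p0:(3,0)->(4,0) | p1:(2,3)->(3,3) | p2:escaped | p3:escaped
Step 4: p0:(4,0)->(4,1) | p1:(3,3)->(4,3) | p2:escaped | p3:escaped
Step 5: p0:(4,1)->(4,2) | p1:(4,3)->(4,4)->EXIT | p2:escaped | p3:escaped
Step 6: p0:(4,2)->(4,3) | p1:escaped | p2:escaped | p3:escaped
Step 7: p0:(4,3)->(4,4)->EXIT | p1:escaped | p2:escaped | p3:escaped
Exit steps: [7, 5, 2, 1]
First to escape: p3 at step 1

Answer: 3 1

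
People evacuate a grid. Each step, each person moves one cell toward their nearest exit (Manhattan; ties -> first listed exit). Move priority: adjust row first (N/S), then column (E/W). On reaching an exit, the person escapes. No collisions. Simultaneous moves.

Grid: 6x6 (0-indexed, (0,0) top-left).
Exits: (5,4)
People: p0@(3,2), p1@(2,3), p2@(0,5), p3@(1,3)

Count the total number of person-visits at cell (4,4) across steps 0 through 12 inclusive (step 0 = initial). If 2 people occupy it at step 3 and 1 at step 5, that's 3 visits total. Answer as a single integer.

Step 0: p0@(3,2) p1@(2,3) p2@(0,5) p3@(1,3) -> at (4,4): 0 [-], cum=0
Step 1: p0@(4,2) p1@(3,3) p2@(1,5) p3@(2,3) -> at (4,4): 0 [-], cum=0
Step 2: p0@(5,2) p1@(4,3) p2@(2,5) p3@(3,3) -> at (4,4): 0 [-], cum=0
Step 3: p0@(5,3) p1@(5,3) p2@(3,5) p3@(4,3) -> at (4,4): 0 [-], cum=0
Step 4: p0@ESC p1@ESC p2@(4,5) p3@(5,3) -> at (4,4): 0 [-], cum=0
Step 5: p0@ESC p1@ESC p2@(5,5) p3@ESC -> at (4,4): 0 [-], cum=0
Step 6: p0@ESC p1@ESC p2@ESC p3@ESC -> at (4,4): 0 [-], cum=0
Total visits = 0

Answer: 0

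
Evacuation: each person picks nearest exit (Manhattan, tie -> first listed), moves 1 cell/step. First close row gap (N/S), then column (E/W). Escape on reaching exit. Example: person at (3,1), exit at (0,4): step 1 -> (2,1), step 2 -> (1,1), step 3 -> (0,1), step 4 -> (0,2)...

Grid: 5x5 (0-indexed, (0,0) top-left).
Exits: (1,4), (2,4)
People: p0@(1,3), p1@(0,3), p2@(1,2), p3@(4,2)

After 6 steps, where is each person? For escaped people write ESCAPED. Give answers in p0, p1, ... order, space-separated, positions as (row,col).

Step 1: p0:(1,3)->(1,4)->EXIT | p1:(0,3)->(1,3) | p2:(1,2)->(1,3) | p3:(4,2)->(3,2)
Step 2: p0:escaped | p1:(1,3)->(1,4)->EXIT | p2:(1,3)->(1,4)->EXIT | p3:(3,2)->(2,2)
Step 3: p0:escaped | p1:escaped | p2:escaped | p3:(2,2)->(2,3)
Step 4: p0:escaped | p1:escaped | p2:escaped | p3:(2,3)->(2,4)->EXIT

ESCAPED ESCAPED ESCAPED ESCAPED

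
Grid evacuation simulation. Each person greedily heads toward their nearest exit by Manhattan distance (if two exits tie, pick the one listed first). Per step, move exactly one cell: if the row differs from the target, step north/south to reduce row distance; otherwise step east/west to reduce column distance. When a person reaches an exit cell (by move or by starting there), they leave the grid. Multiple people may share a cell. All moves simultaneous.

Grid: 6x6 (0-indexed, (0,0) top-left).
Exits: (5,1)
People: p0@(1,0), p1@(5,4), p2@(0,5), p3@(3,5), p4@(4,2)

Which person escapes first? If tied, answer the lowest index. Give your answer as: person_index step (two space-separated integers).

Answer: 4 2

Derivation:
Step 1: p0:(1,0)->(2,0) | p1:(5,4)->(5,3) | p2:(0,5)->(1,5) | p3:(3,5)->(4,5) | p4:(4,2)->(5,2)
Step 2: p0:(2,0)->(3,0) | p1:(5,3)->(5,2) | p2:(1,5)->(2,5) | p3:(4,5)->(5,5) | p4:(5,2)->(5,1)->EXIT
Step 3: p0:(3,0)->(4,0) | p1:(5,2)->(5,1)->EXIT | p2:(2,5)->(3,5) | p3:(5,5)->(5,4) | p4:escaped
Step 4: p0:(4,0)->(5,0) | p1:escaped | p2:(3,5)->(4,5) | p3:(5,4)->(5,3) | p4:escaped
Step 5: p0:(5,0)->(5,1)->EXIT | p1:escaped | p2:(4,5)->(5,5) | p3:(5,3)->(5,2) | p4:escaped
Step 6: p0:escaped | p1:escaped | p2:(5,5)->(5,4) | p3:(5,2)->(5,1)->EXIT | p4:escaped
Step 7: p0:escaped | p1:escaped | p2:(5,4)->(5,3) | p3:escaped | p4:escaped
Step 8: p0:escaped | p1:escaped | p2:(5,3)->(5,2) | p3:escaped | p4:escaped
Step 9: p0:escaped | p1:escaped | p2:(5,2)->(5,1)->EXIT | p3:escaped | p4:escaped
Exit steps: [5, 3, 9, 6, 2]
First to escape: p4 at step 2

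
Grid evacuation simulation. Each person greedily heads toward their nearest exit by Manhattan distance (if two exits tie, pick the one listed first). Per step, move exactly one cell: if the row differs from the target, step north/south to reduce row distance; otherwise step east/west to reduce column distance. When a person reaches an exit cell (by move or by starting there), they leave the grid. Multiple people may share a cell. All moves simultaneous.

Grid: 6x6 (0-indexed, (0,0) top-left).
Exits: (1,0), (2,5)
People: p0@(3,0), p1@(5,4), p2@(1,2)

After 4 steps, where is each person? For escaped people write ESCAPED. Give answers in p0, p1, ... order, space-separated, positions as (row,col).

Step 1: p0:(3,0)->(2,0) | p1:(5,4)->(4,4) | p2:(1,2)->(1,1)
Step 2: p0:(2,0)->(1,0)->EXIT | p1:(4,4)->(3,4) | p2:(1,1)->(1,0)->EXIT
Step 3: p0:escaped | p1:(3,4)->(2,4) | p2:escaped
Step 4: p0:escaped | p1:(2,4)->(2,5)->EXIT | p2:escaped

ESCAPED ESCAPED ESCAPED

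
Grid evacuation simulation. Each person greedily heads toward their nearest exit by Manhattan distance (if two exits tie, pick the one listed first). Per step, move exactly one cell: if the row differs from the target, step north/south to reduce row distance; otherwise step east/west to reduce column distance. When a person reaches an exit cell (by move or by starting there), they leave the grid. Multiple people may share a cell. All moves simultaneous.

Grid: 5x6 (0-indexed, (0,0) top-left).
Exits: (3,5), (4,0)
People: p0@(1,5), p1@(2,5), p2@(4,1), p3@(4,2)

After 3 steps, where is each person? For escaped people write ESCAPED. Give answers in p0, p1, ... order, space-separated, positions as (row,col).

Step 1: p0:(1,5)->(2,5) | p1:(2,5)->(3,5)->EXIT | p2:(4,1)->(4,0)->EXIT | p3:(4,2)->(4,1)
Step 2: p0:(2,5)->(3,5)->EXIT | p1:escaped | p2:escaped | p3:(4,1)->(4,0)->EXIT

ESCAPED ESCAPED ESCAPED ESCAPED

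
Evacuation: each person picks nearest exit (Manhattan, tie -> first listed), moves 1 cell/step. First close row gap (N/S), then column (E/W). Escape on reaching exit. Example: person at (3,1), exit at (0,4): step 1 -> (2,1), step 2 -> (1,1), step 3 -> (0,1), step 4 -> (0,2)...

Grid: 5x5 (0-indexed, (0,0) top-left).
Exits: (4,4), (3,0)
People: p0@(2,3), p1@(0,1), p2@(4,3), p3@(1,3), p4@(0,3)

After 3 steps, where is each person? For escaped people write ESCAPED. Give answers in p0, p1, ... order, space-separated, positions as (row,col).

Step 1: p0:(2,3)->(3,3) | p1:(0,1)->(1,1) | p2:(4,3)->(4,4)->EXIT | p3:(1,3)->(2,3) | p4:(0,3)->(1,3)
Step 2: p0:(3,3)->(4,3) | p1:(1,1)->(2,1) | p2:escaped | p3:(2,3)->(3,3) | p4:(1,3)->(2,3)
Step 3: p0:(4,3)->(4,4)->EXIT | p1:(2,1)->(3,1) | p2:escaped | p3:(3,3)->(4,3) | p4:(2,3)->(3,3)

ESCAPED (3,1) ESCAPED (4,3) (3,3)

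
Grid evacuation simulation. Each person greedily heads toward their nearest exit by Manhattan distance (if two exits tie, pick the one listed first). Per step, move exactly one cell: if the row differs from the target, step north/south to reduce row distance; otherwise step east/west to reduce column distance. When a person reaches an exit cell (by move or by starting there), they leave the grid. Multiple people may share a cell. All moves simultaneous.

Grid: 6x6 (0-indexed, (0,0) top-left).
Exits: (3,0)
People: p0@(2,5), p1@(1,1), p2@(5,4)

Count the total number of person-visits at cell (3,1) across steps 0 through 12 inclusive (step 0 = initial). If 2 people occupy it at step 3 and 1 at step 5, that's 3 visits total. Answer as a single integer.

Answer: 3

Derivation:
Step 0: p0@(2,5) p1@(1,1) p2@(5,4) -> at (3,1): 0 [-], cum=0
Step 1: p0@(3,5) p1@(2,1) p2@(4,4) -> at (3,1): 0 [-], cum=0
Step 2: p0@(3,4) p1@(3,1) p2@(3,4) -> at (3,1): 1 [p1], cum=1
Step 3: p0@(3,3) p1@ESC p2@(3,3) -> at (3,1): 0 [-], cum=1
Step 4: p0@(3,2) p1@ESC p2@(3,2) -> at (3,1): 0 [-], cum=1
Step 5: p0@(3,1) p1@ESC p2@(3,1) -> at (3,1): 2 [p0,p2], cum=3
Step 6: p0@ESC p1@ESC p2@ESC -> at (3,1): 0 [-], cum=3
Total visits = 3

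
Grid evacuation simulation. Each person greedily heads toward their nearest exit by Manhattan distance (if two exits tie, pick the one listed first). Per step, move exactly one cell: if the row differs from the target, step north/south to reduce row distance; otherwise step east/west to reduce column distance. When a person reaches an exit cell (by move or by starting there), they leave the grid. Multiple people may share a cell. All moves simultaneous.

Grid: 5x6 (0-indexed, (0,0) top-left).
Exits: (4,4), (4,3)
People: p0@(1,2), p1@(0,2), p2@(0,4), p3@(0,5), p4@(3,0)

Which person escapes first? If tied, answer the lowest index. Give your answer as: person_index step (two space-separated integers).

Step 1: p0:(1,2)->(2,2) | p1:(0,2)->(1,2) | p2:(0,4)->(1,4) | p3:(0,5)->(1,5) | p4:(3,0)->(4,0)
Step 2: p0:(2,2)->(3,2) | p1:(1,2)->(2,2) | p2:(1,4)->(2,4) | p3:(1,5)->(2,5) | p4:(4,0)->(4,1)
Step 3: p0:(3,2)->(4,2) | p1:(2,2)->(3,2) | p2:(2,4)->(3,4) | p3:(2,5)->(3,5) | p4:(4,1)->(4,2)
Step 4: p0:(4,2)->(4,3)->EXIT | p1:(3,2)->(4,2) | p2:(3,4)->(4,4)->EXIT | p3:(3,5)->(4,5) | p4:(4,2)->(4,3)->EXIT
Step 5: p0:escaped | p1:(4,2)->(4,3)->EXIT | p2:escaped | p3:(4,5)->(4,4)->EXIT | p4:escaped
Exit steps: [4, 5, 4, 5, 4]
First to escape: p0 at step 4

Answer: 0 4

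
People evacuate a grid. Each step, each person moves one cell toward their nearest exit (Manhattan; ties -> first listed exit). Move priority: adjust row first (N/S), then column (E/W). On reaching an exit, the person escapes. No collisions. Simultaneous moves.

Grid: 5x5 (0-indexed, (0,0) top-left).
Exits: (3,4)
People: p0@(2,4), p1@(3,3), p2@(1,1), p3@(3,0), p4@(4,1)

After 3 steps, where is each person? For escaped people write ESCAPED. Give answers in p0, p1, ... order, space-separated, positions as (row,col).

Step 1: p0:(2,4)->(3,4)->EXIT | p1:(3,3)->(3,4)->EXIT | p2:(1,1)->(2,1) | p3:(3,0)->(3,1) | p4:(4,1)->(3,1)
Step 2: p0:escaped | p1:escaped | p2:(2,1)->(3,1) | p3:(3,1)->(3,2) | p4:(3,1)->(3,2)
Step 3: p0:escaped | p1:escaped | p2:(3,1)->(3,2) | p3:(3,2)->(3,3) | p4:(3,2)->(3,3)

ESCAPED ESCAPED (3,2) (3,3) (3,3)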